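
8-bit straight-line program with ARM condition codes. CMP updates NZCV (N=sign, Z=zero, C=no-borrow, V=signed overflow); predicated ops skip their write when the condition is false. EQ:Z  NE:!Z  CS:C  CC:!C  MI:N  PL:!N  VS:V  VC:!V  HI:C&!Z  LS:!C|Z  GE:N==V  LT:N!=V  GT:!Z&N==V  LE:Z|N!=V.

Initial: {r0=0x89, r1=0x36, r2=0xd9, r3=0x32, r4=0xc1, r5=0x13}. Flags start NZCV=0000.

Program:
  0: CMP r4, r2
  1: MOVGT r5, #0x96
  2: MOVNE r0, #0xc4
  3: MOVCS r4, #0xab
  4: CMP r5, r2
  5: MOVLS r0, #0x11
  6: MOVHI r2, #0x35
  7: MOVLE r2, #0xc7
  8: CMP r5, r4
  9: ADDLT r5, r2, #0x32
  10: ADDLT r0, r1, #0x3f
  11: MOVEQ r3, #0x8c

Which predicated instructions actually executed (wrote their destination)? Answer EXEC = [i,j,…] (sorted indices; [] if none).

0: ✓ CMP  NZCV=1000
1: · MOVGT
2: ✓ MOVNE  r0←0xc4
3: · MOVCS
4: ✓ CMP  NZCV=0000
5: ✓ MOVLS  r0←0x11
6: · MOVHI
7: · MOVLE
8: ✓ CMP  NZCV=0000
9: · ADDLT
10: · ADDLT
11: · MOVEQ

EXEC = [2,5]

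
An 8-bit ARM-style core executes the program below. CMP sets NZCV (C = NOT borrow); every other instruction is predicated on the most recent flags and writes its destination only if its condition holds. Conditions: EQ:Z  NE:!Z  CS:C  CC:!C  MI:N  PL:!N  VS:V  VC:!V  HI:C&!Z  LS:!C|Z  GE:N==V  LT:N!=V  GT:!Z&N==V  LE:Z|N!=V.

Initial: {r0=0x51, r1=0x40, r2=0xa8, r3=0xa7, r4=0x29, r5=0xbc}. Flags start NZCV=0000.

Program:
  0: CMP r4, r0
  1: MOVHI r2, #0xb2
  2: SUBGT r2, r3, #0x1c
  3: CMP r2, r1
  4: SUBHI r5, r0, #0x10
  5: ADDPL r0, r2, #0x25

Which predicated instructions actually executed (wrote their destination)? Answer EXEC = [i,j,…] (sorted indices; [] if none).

[0] flags=1000 → (cmp)
[1] flags=1000 HI?F → skip
[2] flags=1000 GT?F → skip
[3] flags=0011 → (cmp)
[4] flags=0011 HI?T → r5=0x41
[5] flags=0011 PL?T → r0=0xcd

EXEC = [4,5]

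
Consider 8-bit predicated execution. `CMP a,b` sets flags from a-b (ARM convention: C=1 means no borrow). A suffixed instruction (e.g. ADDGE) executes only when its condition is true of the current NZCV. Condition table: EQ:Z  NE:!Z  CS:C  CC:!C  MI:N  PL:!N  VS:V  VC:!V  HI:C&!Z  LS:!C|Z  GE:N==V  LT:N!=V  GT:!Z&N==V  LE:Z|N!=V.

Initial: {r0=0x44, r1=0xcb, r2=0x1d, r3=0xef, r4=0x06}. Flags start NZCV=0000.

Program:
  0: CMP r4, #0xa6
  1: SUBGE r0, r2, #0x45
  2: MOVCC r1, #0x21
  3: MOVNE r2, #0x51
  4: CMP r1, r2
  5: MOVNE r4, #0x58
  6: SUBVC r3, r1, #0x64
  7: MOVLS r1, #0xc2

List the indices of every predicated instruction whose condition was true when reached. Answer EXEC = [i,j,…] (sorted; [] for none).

[0] flags=0000 → (cmp)
[1] flags=0000 GE?T → r0=0xd8
[2] flags=0000 CC?T → r1=0x21
[3] flags=0000 NE?T → r2=0x51
[4] flags=1000 → (cmp)
[5] flags=1000 NE?T → r4=0x58
[6] flags=1000 VC?T → r3=0xbd
[7] flags=1000 LS?T → r1=0xc2

EXEC = [1,2,3,5,6,7]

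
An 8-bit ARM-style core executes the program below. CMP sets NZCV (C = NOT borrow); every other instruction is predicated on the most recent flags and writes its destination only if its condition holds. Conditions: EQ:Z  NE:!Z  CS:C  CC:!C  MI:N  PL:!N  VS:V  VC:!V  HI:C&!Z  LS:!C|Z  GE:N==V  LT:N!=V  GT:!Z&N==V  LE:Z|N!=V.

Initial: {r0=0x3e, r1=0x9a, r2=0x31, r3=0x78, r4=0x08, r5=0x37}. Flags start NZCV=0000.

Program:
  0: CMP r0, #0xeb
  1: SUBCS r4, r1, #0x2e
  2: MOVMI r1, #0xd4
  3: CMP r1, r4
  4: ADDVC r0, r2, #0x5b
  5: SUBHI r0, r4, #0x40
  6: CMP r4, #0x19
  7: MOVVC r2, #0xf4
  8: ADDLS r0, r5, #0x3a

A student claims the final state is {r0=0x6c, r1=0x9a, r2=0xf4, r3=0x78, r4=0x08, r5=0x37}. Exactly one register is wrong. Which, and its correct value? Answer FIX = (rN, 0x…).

FIX = (r0, 0x71)

0: ✓ CMP  NZCV=0000
1: · SUBCS
2: · MOVMI
3: ✓ CMP  NZCV=1010
4: ✓ ADDVC  r0←0x8c
5: ✓ SUBHI  r0←0xc8
6: ✓ CMP  NZCV=1000
7: ✓ MOVVC  r2←0xf4
8: ✓ ADDLS  r0←0x71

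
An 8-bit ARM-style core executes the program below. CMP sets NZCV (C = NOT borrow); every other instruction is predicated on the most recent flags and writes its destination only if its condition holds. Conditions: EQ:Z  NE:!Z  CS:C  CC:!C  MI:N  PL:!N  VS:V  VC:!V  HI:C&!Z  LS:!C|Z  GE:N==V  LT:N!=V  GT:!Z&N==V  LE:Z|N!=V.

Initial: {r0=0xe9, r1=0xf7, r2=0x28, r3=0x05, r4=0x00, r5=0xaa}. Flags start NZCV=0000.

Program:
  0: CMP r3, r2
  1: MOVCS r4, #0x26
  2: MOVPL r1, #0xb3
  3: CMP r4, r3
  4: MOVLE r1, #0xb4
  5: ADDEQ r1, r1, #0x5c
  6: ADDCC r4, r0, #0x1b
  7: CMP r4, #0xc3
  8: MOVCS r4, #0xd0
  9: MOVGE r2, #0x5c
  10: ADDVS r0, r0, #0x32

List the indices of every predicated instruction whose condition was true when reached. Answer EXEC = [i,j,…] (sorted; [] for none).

EXEC = [4,6,9]

0: ✓ CMP  NZCV=1000
1: · MOVCS
2: · MOVPL
3: ✓ CMP  NZCV=1000
4: ✓ MOVLE  r1←0xb4
5: · ADDEQ
6: ✓ ADDCC  r4←0x04
7: ✓ CMP  NZCV=0000
8: · MOVCS
9: ✓ MOVGE  r2←0x5c
10: · ADDVS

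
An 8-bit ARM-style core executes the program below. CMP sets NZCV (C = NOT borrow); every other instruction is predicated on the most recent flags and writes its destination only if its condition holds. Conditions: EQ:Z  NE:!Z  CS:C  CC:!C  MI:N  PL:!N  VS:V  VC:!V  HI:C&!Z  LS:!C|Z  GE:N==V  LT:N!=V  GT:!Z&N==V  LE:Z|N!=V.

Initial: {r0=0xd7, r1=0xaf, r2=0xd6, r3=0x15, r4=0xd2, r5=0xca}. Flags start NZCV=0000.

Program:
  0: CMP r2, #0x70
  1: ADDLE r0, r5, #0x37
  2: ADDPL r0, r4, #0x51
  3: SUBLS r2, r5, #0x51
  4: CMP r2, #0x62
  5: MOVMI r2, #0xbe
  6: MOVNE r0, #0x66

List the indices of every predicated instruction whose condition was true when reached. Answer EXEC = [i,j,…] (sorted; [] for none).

0: ✓ CMP  NZCV=0011
1: ✓ ADDLE  r0←0x01
2: ✓ ADDPL  r0←0x23
3: · SUBLS
4: ✓ CMP  NZCV=0011
5: · MOVMI
6: ✓ MOVNE  r0←0x66

EXEC = [1,2,6]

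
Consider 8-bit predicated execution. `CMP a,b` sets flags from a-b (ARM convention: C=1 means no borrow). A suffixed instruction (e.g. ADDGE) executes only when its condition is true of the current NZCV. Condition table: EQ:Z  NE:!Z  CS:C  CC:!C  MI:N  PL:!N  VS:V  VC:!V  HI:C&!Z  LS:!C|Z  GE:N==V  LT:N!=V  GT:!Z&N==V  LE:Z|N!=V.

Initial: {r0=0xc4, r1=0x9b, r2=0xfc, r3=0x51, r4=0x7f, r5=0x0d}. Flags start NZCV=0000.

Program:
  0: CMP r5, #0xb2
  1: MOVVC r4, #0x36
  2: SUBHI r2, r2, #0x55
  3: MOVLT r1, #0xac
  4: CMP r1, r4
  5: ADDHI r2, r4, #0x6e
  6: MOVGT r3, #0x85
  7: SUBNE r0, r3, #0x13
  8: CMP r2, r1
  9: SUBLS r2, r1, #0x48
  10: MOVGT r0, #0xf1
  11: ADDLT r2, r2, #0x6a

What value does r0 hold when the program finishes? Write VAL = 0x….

VAL = 0xf1

0: ✓ CMP  NZCV=0000
1: ✓ MOVVC  r4←0x36
2: · SUBHI
3: · MOVLT
4: ✓ CMP  NZCV=0011
5: ✓ ADDHI  r2←0xa4
6: · MOVGT
7: ✓ SUBNE  r0←0x3e
8: ✓ CMP  NZCV=0010
9: · SUBLS
10: ✓ MOVGT  r0←0xf1
11: · ADDLT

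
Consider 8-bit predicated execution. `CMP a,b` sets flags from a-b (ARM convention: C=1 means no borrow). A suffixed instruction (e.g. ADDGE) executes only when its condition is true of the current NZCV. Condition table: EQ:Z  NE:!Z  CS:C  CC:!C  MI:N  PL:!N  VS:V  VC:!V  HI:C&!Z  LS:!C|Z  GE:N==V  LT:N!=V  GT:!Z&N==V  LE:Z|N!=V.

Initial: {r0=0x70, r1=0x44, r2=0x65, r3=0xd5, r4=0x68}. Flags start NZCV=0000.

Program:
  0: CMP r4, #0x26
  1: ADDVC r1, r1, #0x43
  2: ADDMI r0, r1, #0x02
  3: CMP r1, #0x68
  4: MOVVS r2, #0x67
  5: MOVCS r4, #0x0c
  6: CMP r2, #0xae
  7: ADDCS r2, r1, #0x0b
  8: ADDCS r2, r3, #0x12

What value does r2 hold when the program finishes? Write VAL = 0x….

VAL = 0x67

[0] flags=0010 → (cmp)
[1] flags=0010 VC?T → r1=0x87
[2] flags=0010 MI?F → skip
[3] flags=0011 → (cmp)
[4] flags=0011 VS?T → r2=0x67
[5] flags=0011 CS?T → r4=0x0c
[6] flags=1001 → (cmp)
[7] flags=1001 CS?F → skip
[8] flags=1001 CS?F → skip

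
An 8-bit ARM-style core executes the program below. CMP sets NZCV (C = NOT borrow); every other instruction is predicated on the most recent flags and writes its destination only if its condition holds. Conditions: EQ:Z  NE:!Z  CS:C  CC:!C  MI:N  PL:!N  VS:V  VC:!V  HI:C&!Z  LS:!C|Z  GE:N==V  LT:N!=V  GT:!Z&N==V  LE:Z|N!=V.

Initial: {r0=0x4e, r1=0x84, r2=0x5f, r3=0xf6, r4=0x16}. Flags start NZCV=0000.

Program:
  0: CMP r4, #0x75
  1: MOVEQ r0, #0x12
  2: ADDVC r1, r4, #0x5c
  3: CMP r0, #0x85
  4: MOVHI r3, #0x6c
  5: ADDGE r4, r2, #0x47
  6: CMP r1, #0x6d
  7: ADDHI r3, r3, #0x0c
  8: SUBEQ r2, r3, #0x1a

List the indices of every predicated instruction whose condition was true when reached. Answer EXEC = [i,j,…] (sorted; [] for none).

0: ✓ CMP  NZCV=1000
1: · MOVEQ
2: ✓ ADDVC  r1←0x72
3: ✓ CMP  NZCV=1001
4: · MOVHI
5: ✓ ADDGE  r4←0xa6
6: ✓ CMP  NZCV=0010
7: ✓ ADDHI  r3←0x02
8: · SUBEQ

EXEC = [2,5,7]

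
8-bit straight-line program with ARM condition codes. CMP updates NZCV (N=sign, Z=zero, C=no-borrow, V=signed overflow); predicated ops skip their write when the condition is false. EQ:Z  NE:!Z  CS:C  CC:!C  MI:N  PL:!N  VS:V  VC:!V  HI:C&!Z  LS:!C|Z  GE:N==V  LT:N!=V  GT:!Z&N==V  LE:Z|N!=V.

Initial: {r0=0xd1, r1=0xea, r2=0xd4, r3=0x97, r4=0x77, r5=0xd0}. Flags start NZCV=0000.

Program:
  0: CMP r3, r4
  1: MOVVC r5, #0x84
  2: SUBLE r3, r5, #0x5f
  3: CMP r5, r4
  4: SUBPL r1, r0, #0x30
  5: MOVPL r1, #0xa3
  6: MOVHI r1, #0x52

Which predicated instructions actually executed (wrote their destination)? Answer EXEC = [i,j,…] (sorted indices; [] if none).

EXEC = [2,4,5,6]

[0] flags=0011 → (cmp)
[1] flags=0011 VC?F → skip
[2] flags=0011 LE?T → r3=0x71
[3] flags=0011 → (cmp)
[4] flags=0011 PL?T → r1=0xa1
[5] flags=0011 PL?T → r1=0xa3
[6] flags=0011 HI?T → r1=0x52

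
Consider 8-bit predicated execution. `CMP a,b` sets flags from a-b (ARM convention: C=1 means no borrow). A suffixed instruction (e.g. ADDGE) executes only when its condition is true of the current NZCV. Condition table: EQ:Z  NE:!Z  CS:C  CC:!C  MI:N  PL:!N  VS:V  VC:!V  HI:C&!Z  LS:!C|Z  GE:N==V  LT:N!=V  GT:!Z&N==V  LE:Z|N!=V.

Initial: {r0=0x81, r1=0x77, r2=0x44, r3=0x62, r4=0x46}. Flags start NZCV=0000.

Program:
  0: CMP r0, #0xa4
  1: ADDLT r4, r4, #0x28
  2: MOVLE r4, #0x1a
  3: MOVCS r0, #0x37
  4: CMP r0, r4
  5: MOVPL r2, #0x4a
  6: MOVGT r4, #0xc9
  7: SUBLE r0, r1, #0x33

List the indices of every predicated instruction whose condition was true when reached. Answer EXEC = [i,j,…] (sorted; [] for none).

[0] flags=1000 → (cmp)
[1] flags=1000 LT?T → r4=0x6e
[2] flags=1000 LE?T → r4=0x1a
[3] flags=1000 CS?F → skip
[4] flags=0011 → (cmp)
[5] flags=0011 PL?T → r2=0x4a
[6] flags=0011 GT?F → skip
[7] flags=0011 LE?T → r0=0x44

EXEC = [1,2,5,7]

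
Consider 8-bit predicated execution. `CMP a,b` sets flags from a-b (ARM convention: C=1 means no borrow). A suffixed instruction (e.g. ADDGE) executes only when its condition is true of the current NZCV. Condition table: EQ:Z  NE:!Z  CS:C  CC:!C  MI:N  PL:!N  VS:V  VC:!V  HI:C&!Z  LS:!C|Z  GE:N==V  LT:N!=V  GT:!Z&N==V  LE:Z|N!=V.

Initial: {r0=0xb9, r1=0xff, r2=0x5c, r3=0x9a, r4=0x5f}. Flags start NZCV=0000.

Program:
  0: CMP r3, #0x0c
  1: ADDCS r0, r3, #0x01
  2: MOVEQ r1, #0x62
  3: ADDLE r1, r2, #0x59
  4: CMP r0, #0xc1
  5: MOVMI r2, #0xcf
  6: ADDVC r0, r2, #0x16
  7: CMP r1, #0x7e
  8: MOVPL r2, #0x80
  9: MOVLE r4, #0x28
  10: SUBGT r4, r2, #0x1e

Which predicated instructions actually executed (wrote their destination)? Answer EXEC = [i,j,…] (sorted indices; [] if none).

[0] flags=1010 → (cmp)
[1] flags=1010 CS?T → r0=0x9b
[2] flags=1010 EQ?F → skip
[3] flags=1010 LE?T → r1=0xb5
[4] flags=1000 → (cmp)
[5] flags=1000 MI?T → r2=0xcf
[6] flags=1000 VC?T → r0=0xe5
[7] flags=0011 → (cmp)
[8] flags=0011 PL?T → r2=0x80
[9] flags=0011 LE?T → r4=0x28
[10] flags=0011 GT?F → skip

EXEC = [1,3,5,6,8,9]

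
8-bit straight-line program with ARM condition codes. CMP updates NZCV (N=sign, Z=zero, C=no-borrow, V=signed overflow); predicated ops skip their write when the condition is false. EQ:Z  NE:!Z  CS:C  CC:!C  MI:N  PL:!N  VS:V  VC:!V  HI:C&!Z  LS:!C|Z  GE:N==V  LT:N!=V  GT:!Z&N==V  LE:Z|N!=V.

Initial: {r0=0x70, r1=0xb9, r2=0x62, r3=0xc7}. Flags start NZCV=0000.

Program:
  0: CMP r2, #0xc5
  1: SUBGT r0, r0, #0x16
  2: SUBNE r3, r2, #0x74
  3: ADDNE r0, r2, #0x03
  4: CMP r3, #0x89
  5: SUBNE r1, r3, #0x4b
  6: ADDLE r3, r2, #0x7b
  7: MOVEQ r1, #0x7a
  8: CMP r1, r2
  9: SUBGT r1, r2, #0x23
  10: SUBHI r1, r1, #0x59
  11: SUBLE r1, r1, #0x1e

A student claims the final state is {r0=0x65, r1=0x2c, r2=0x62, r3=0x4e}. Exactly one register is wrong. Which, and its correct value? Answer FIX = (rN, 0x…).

[0] flags=1001 → (cmp)
[1] flags=1001 GT?T → r0=0x5a
[2] flags=1001 NE?T → r3=0xee
[3] flags=1001 NE?T → r0=0x65
[4] flags=0010 → (cmp)
[5] flags=0010 NE?T → r1=0xa3
[6] flags=0010 LE?F → skip
[7] flags=0010 EQ?F → skip
[8] flags=0011 → (cmp)
[9] flags=0011 GT?F → skip
[10] flags=0011 HI?T → r1=0x4a
[11] flags=0011 LE?T → r1=0x2c

FIX = (r3, 0xee)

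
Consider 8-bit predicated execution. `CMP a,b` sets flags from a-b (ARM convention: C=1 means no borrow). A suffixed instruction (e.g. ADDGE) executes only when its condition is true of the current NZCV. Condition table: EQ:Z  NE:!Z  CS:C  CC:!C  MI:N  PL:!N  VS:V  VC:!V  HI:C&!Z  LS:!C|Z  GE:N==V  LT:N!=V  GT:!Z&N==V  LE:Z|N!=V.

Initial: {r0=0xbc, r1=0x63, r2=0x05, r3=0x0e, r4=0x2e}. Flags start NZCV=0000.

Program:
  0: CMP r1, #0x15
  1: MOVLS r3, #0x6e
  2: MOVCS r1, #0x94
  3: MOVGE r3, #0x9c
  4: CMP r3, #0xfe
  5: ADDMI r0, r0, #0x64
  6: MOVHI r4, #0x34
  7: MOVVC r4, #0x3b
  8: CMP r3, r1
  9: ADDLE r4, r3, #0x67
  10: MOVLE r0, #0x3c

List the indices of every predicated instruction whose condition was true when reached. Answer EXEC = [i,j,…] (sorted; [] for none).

[0] flags=0010 → (cmp)
[1] flags=0010 LS?F → skip
[2] flags=0010 CS?T → r1=0x94
[3] flags=0010 GE?T → r3=0x9c
[4] flags=1000 → (cmp)
[5] flags=1000 MI?T → r0=0x20
[6] flags=1000 HI?F → skip
[7] flags=1000 VC?T → r4=0x3b
[8] flags=0010 → (cmp)
[9] flags=0010 LE?F → skip
[10] flags=0010 LE?F → skip

EXEC = [2,3,5,7]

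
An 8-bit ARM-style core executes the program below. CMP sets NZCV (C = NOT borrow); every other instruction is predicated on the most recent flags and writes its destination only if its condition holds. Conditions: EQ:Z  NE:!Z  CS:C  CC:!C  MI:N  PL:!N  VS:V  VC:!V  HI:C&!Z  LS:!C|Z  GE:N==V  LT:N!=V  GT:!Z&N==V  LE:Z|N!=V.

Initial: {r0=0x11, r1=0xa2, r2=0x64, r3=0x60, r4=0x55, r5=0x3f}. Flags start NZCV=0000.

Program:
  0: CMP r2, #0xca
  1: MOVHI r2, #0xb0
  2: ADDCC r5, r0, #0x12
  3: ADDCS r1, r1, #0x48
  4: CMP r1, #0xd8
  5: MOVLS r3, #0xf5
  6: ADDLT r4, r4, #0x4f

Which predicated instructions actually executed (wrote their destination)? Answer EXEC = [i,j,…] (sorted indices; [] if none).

0: ✓ CMP  NZCV=1001
1: · MOVHI
2: ✓ ADDCC  r5←0x23
3: · ADDCS
4: ✓ CMP  NZCV=1000
5: ✓ MOVLS  r3←0xf5
6: ✓ ADDLT  r4←0xa4

EXEC = [2,5,6]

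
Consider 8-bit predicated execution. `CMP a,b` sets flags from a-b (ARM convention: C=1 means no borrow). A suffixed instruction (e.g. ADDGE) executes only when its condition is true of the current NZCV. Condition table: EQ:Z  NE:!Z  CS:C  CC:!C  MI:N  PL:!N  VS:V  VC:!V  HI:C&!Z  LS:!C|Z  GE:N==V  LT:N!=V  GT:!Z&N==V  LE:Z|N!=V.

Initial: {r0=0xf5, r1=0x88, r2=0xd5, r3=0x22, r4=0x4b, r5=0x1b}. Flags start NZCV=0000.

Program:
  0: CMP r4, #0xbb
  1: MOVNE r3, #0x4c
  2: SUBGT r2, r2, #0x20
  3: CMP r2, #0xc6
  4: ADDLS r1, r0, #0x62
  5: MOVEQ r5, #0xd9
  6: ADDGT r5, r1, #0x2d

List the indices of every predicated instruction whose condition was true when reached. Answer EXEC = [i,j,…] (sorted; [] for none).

0: ✓ CMP  NZCV=1001
1: ✓ MOVNE  r3←0x4c
2: ✓ SUBGT  r2←0xb5
3: ✓ CMP  NZCV=1000
4: ✓ ADDLS  r1←0x57
5: · MOVEQ
6: · ADDGT

EXEC = [1,2,4]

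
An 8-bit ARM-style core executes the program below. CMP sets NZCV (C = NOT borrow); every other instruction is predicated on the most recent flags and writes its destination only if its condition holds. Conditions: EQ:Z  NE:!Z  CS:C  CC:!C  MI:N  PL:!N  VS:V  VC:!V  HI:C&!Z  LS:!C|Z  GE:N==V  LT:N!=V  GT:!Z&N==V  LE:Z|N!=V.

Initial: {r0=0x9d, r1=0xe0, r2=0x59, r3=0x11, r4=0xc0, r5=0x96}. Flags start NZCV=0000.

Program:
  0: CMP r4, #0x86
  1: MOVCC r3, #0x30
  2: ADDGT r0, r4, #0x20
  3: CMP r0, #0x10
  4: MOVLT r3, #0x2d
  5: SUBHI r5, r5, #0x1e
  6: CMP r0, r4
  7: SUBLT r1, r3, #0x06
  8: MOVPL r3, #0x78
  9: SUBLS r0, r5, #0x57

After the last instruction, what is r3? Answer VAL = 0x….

0: ✓ CMP  NZCV=0010
1: · MOVCC
2: ✓ ADDGT  r0←0xe0
3: ✓ CMP  NZCV=1010
4: ✓ MOVLT  r3←0x2d
5: ✓ SUBHI  r5←0x78
6: ✓ CMP  NZCV=0010
7: · SUBLT
8: ✓ MOVPL  r3←0x78
9: · SUBLS

VAL = 0x78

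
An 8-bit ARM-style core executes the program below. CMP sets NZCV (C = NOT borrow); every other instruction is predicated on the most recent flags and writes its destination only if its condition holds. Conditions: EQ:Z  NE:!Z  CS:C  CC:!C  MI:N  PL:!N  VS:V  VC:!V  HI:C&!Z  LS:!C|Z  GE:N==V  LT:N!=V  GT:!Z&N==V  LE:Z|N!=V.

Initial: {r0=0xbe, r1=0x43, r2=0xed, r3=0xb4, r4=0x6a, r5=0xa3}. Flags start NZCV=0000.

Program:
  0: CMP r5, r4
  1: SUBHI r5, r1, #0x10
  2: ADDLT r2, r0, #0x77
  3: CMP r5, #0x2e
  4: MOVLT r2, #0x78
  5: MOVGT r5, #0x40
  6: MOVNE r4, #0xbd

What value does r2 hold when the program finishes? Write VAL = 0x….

[0] flags=0011 → (cmp)
[1] flags=0011 HI?T → r5=0x33
[2] flags=0011 LT?T → r2=0x35
[3] flags=0010 → (cmp)
[4] flags=0010 LT?F → skip
[5] flags=0010 GT?T → r5=0x40
[6] flags=0010 NE?T → r4=0xbd

VAL = 0x35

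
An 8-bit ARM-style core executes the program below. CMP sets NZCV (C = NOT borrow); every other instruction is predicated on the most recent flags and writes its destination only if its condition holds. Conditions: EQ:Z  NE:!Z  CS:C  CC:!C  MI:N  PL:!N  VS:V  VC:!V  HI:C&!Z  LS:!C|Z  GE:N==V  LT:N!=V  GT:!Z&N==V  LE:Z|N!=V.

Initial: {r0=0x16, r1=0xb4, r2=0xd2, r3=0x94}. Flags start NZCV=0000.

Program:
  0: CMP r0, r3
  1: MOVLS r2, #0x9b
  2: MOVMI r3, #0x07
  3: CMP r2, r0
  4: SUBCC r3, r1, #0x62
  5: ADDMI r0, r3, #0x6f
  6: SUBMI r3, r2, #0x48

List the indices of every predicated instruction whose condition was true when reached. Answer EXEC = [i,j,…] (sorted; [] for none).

[0] flags=1001 → (cmp)
[1] flags=1001 LS?T → r2=0x9b
[2] flags=1001 MI?T → r3=0x07
[3] flags=1010 → (cmp)
[4] flags=1010 CC?F → skip
[5] flags=1010 MI?T → r0=0x76
[6] flags=1010 MI?T → r3=0x53

EXEC = [1,2,5,6]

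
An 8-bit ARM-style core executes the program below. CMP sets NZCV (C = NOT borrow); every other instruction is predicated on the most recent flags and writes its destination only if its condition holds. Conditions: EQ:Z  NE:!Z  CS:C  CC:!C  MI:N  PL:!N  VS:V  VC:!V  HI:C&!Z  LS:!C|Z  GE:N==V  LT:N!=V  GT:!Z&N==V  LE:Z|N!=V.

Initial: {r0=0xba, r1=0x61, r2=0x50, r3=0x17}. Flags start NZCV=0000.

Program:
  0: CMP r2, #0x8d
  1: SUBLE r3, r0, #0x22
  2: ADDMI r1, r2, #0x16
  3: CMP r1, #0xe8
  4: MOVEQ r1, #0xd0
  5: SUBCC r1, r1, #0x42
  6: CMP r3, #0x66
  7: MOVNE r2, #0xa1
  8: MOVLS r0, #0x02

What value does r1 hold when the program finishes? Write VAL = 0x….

VAL = 0x24

0: ✓ CMP  NZCV=1001
1: · SUBLE
2: ✓ ADDMI  r1←0x66
3: ✓ CMP  NZCV=0000
4: · MOVEQ
5: ✓ SUBCC  r1←0x24
6: ✓ CMP  NZCV=1000
7: ✓ MOVNE  r2←0xa1
8: ✓ MOVLS  r0←0x02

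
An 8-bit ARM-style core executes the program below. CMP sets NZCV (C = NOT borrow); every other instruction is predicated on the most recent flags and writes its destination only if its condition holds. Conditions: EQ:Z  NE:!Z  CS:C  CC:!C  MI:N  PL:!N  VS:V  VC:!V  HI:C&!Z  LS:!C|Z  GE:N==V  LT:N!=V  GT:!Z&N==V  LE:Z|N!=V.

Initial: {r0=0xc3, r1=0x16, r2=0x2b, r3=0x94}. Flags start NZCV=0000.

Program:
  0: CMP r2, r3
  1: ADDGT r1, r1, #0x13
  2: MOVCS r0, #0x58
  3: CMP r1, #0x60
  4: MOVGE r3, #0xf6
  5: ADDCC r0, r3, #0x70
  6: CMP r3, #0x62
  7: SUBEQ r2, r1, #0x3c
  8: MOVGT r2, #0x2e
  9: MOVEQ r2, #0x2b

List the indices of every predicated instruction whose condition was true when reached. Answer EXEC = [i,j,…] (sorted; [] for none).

[0] flags=1001 → (cmp)
[1] flags=1001 GT?T → r1=0x29
[2] flags=1001 CS?F → skip
[3] flags=1000 → (cmp)
[4] flags=1000 GE?F → skip
[5] flags=1000 CC?T → r0=0x04
[6] flags=0011 → (cmp)
[7] flags=0011 EQ?F → skip
[8] flags=0011 GT?F → skip
[9] flags=0011 EQ?F → skip

EXEC = [1,5]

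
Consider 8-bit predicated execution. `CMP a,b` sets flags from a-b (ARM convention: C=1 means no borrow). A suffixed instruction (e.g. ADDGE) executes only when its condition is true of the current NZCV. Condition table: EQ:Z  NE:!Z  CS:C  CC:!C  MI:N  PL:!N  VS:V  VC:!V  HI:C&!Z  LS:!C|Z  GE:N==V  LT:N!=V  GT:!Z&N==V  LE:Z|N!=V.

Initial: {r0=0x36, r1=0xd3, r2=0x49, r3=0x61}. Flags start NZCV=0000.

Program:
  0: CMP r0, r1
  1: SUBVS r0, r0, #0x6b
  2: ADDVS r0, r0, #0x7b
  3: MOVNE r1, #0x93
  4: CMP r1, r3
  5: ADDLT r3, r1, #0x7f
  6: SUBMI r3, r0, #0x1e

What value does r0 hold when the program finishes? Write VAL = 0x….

[0] flags=0000 → (cmp)
[1] flags=0000 VS?F → skip
[2] flags=0000 VS?F → skip
[3] flags=0000 NE?T → r1=0x93
[4] flags=0011 → (cmp)
[5] flags=0011 LT?T → r3=0x12
[6] flags=0011 MI?F → skip

VAL = 0x36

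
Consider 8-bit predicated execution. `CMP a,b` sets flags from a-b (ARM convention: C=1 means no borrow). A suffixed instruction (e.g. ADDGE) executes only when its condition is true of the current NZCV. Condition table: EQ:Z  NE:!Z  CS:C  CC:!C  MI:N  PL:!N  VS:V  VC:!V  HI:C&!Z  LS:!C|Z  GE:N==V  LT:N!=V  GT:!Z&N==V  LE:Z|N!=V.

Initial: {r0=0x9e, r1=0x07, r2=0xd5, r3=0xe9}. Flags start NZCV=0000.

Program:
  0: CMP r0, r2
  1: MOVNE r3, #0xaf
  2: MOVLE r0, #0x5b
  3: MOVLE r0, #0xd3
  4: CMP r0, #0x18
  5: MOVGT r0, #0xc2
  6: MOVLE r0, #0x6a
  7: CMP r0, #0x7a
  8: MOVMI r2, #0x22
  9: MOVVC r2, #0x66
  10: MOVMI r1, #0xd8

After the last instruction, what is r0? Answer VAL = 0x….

VAL = 0x6a

0: ✓ CMP  NZCV=1000
1: ✓ MOVNE  r3←0xaf
2: ✓ MOVLE  r0←0x5b
3: ✓ MOVLE  r0←0xd3
4: ✓ CMP  NZCV=1010
5: · MOVGT
6: ✓ MOVLE  r0←0x6a
7: ✓ CMP  NZCV=1000
8: ✓ MOVMI  r2←0x22
9: ✓ MOVVC  r2←0x66
10: ✓ MOVMI  r1←0xd8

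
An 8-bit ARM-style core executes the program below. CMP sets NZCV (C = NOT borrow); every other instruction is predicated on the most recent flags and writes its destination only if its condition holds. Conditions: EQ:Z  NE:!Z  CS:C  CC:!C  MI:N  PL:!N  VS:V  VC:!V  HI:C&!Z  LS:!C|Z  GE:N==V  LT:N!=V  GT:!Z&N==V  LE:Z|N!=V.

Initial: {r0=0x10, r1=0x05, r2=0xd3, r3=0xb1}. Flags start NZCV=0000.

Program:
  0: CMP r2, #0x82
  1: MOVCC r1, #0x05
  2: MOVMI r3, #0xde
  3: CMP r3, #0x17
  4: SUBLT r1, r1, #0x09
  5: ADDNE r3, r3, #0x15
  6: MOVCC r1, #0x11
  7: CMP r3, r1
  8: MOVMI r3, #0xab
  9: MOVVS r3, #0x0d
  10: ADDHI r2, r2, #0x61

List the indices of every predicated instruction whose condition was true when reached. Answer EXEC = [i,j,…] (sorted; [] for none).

EXEC = [4,5,8]

0: ✓ CMP  NZCV=0010
1: · MOVCC
2: · MOVMI
3: ✓ CMP  NZCV=1010
4: ✓ SUBLT  r1←0xfc
5: ✓ ADDNE  r3←0xc6
6: · MOVCC
7: ✓ CMP  NZCV=1000
8: ✓ MOVMI  r3←0xab
9: · MOVVS
10: · ADDHI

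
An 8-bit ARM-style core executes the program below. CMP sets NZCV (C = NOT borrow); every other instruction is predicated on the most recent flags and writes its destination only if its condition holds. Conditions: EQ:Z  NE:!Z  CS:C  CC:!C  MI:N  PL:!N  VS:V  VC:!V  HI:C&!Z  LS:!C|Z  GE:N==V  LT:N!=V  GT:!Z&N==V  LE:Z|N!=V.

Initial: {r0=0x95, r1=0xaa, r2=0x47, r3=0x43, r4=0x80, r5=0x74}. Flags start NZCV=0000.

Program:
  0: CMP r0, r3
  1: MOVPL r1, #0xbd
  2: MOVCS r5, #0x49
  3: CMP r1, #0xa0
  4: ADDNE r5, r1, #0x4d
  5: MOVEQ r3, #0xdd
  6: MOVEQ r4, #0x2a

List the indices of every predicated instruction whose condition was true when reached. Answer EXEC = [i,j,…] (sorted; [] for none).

[0] flags=0011 → (cmp)
[1] flags=0011 PL?T → r1=0xbd
[2] flags=0011 CS?T → r5=0x49
[3] flags=0010 → (cmp)
[4] flags=0010 NE?T → r5=0x0a
[5] flags=0010 EQ?F → skip
[6] flags=0010 EQ?F → skip

EXEC = [1,2,4]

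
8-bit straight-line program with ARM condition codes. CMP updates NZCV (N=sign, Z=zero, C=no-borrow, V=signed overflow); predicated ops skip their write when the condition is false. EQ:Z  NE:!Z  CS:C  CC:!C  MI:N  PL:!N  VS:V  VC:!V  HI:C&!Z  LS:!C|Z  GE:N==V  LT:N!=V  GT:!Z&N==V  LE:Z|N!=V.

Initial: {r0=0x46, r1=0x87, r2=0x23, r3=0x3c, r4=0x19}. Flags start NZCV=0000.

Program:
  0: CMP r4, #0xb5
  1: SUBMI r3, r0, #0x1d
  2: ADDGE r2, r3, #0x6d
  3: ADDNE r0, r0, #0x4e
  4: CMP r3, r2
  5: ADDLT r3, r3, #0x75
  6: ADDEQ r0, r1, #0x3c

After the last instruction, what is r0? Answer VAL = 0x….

VAL = 0x94

[0] flags=0000 → (cmp)
[1] flags=0000 MI?F → skip
[2] flags=0000 GE?T → r2=0xa9
[3] flags=0000 NE?T → r0=0x94
[4] flags=1001 → (cmp)
[5] flags=1001 LT?F → skip
[6] flags=1001 EQ?F → skip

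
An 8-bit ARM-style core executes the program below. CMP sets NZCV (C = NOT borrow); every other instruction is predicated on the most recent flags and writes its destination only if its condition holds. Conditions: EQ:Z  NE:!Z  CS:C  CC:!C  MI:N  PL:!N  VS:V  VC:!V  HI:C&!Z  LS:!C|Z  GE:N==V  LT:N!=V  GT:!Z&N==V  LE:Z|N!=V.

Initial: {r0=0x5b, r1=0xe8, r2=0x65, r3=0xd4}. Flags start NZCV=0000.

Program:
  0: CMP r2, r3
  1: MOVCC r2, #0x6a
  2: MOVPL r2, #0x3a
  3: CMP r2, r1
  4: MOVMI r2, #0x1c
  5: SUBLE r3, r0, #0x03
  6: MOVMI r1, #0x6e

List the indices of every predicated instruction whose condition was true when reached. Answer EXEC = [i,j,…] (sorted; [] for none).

EXEC = [1,4,6]

[0] flags=1001 → (cmp)
[1] flags=1001 CC?T → r2=0x6a
[2] flags=1001 PL?F → skip
[3] flags=1001 → (cmp)
[4] flags=1001 MI?T → r2=0x1c
[5] flags=1001 LE?F → skip
[6] flags=1001 MI?T → r1=0x6e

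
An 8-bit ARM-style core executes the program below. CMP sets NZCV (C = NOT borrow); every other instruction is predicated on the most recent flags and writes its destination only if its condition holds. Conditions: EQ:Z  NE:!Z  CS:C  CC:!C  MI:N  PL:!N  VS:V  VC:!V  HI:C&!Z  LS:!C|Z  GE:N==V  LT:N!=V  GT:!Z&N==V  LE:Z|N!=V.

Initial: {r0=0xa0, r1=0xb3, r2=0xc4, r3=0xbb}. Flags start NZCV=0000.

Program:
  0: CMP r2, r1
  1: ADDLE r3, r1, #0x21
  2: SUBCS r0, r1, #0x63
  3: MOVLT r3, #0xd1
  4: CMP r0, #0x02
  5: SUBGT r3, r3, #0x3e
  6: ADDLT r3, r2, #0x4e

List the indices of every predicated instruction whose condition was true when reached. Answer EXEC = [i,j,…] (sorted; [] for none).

EXEC = [2,5]

0: ✓ CMP  NZCV=0010
1: · ADDLE
2: ✓ SUBCS  r0←0x50
3: · MOVLT
4: ✓ CMP  NZCV=0010
5: ✓ SUBGT  r3←0x7d
6: · ADDLT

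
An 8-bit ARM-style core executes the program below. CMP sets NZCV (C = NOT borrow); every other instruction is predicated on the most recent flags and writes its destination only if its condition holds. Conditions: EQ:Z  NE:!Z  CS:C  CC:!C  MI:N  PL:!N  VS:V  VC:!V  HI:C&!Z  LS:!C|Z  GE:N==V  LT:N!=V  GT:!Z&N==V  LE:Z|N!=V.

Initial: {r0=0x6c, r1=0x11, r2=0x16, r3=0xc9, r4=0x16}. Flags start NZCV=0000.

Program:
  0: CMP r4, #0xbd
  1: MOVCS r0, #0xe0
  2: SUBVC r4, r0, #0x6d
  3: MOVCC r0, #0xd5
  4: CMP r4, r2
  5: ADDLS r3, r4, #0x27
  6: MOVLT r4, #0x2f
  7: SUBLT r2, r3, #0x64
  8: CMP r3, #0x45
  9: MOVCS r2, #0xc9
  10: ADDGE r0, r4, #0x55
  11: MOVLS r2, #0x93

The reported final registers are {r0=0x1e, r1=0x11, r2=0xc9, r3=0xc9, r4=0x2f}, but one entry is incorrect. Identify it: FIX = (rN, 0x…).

FIX = (r0, 0xd5)

0: ✓ CMP  NZCV=0000
1: · MOVCS
2: ✓ SUBVC  r4←0xff
3: ✓ MOVCC  r0←0xd5
4: ✓ CMP  NZCV=1010
5: · ADDLS
6: ✓ MOVLT  r4←0x2f
7: ✓ SUBLT  r2←0x65
8: ✓ CMP  NZCV=1010
9: ✓ MOVCS  r2←0xc9
10: · ADDGE
11: · MOVLS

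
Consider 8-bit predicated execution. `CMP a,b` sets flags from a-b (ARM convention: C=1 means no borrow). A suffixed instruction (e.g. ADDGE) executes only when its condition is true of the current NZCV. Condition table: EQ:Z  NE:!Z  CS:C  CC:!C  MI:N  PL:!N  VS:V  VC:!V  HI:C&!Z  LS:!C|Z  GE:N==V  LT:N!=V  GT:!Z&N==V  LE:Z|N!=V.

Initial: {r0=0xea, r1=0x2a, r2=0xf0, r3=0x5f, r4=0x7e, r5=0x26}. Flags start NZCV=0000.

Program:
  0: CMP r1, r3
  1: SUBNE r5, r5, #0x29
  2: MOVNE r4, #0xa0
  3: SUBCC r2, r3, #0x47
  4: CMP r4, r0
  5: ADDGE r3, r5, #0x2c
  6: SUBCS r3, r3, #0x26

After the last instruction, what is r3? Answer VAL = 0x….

VAL = 0x5f

[0] flags=1000 → (cmp)
[1] flags=1000 NE?T → r5=0xfd
[2] flags=1000 NE?T → r4=0xa0
[3] flags=1000 CC?T → r2=0x18
[4] flags=1000 → (cmp)
[5] flags=1000 GE?F → skip
[6] flags=1000 CS?F → skip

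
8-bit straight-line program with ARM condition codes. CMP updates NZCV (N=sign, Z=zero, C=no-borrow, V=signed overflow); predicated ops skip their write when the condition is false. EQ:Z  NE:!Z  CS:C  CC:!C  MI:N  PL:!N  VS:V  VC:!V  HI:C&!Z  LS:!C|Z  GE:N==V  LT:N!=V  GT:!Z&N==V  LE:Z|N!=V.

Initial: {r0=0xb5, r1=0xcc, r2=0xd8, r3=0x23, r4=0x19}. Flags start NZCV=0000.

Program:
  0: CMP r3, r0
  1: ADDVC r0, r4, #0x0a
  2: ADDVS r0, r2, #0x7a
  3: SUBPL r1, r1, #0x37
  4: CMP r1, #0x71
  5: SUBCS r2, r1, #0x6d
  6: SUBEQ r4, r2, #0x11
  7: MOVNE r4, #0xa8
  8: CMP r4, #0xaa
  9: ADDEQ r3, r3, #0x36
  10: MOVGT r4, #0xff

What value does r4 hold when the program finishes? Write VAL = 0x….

0: ✓ CMP  NZCV=0000
1: ✓ ADDVC  r0←0x23
2: · ADDVS
3: ✓ SUBPL  r1←0x95
4: ✓ CMP  NZCV=0011
5: ✓ SUBCS  r2←0x28
6: · SUBEQ
7: ✓ MOVNE  r4←0xa8
8: ✓ CMP  NZCV=1000
9: · ADDEQ
10: · MOVGT

VAL = 0xa8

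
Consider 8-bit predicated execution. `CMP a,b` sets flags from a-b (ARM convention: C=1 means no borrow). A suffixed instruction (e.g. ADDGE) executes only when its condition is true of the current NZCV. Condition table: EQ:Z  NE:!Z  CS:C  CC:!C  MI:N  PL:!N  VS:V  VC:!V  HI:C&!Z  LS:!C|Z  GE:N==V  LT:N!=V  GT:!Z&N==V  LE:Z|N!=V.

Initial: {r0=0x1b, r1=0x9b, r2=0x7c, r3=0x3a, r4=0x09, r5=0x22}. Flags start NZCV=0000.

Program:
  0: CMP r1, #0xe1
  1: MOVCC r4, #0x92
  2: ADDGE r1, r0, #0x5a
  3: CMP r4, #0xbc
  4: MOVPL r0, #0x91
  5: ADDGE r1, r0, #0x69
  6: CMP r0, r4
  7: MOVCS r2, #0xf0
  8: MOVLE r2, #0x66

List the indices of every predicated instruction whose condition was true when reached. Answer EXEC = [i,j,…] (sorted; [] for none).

EXEC = [1]

[0] flags=1000 → (cmp)
[1] flags=1000 CC?T → r4=0x92
[2] flags=1000 GE?F → skip
[3] flags=1000 → (cmp)
[4] flags=1000 PL?F → skip
[5] flags=1000 GE?F → skip
[6] flags=1001 → (cmp)
[7] flags=1001 CS?F → skip
[8] flags=1001 LE?F → skip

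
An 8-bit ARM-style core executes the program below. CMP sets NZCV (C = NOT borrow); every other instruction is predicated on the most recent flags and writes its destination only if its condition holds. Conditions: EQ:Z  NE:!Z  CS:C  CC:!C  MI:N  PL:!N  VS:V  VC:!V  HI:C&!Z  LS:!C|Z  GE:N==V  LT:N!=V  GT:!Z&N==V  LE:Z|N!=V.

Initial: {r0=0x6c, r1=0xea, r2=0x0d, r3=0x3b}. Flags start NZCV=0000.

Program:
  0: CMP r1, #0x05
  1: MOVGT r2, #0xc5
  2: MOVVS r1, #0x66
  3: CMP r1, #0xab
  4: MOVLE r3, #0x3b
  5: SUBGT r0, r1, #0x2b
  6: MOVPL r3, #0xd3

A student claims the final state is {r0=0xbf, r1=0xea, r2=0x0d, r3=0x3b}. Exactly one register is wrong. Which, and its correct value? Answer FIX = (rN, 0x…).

[0] flags=1010 → (cmp)
[1] flags=1010 GT?F → skip
[2] flags=1010 VS?F → skip
[3] flags=0010 → (cmp)
[4] flags=0010 LE?F → skip
[5] flags=0010 GT?T → r0=0xbf
[6] flags=0010 PL?T → r3=0xd3

FIX = (r3, 0xd3)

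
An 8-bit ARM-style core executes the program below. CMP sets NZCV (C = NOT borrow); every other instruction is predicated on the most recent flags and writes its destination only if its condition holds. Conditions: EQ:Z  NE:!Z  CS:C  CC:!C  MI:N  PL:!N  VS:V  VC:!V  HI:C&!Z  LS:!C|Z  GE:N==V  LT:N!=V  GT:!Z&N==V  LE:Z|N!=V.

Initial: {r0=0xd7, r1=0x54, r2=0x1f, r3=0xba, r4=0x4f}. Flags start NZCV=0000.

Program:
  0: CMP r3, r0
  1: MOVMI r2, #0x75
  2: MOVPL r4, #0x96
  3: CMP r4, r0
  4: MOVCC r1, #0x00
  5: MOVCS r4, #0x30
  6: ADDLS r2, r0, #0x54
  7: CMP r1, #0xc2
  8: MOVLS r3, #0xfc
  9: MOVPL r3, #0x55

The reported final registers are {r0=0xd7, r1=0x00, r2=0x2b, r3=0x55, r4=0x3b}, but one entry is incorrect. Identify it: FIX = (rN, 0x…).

0: ✓ CMP  NZCV=1000
1: ✓ MOVMI  r2←0x75
2: · MOVPL
3: ✓ CMP  NZCV=0000
4: ✓ MOVCC  r1←0x00
5: · MOVCS
6: ✓ ADDLS  r2←0x2b
7: ✓ CMP  NZCV=0000
8: ✓ MOVLS  r3←0xfc
9: ✓ MOVPL  r3←0x55

FIX = (r4, 0x4f)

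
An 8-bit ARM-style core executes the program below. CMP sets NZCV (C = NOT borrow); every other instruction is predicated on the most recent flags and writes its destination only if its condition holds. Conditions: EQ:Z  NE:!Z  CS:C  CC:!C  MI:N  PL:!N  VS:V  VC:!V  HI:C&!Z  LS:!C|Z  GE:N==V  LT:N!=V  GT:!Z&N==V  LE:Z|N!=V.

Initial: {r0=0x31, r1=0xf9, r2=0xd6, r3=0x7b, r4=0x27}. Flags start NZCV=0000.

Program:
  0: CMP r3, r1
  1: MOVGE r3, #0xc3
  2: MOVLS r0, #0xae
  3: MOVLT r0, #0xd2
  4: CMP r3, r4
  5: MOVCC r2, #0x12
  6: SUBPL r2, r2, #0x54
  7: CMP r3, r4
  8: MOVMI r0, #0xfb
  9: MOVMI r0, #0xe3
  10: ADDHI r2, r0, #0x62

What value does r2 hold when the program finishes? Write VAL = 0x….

VAL = 0x45

0: ✓ CMP  NZCV=1001
1: ✓ MOVGE  r3←0xc3
2: ✓ MOVLS  r0←0xae
3: · MOVLT
4: ✓ CMP  NZCV=1010
5: · MOVCC
6: · SUBPL
7: ✓ CMP  NZCV=1010
8: ✓ MOVMI  r0←0xfb
9: ✓ MOVMI  r0←0xe3
10: ✓ ADDHI  r2←0x45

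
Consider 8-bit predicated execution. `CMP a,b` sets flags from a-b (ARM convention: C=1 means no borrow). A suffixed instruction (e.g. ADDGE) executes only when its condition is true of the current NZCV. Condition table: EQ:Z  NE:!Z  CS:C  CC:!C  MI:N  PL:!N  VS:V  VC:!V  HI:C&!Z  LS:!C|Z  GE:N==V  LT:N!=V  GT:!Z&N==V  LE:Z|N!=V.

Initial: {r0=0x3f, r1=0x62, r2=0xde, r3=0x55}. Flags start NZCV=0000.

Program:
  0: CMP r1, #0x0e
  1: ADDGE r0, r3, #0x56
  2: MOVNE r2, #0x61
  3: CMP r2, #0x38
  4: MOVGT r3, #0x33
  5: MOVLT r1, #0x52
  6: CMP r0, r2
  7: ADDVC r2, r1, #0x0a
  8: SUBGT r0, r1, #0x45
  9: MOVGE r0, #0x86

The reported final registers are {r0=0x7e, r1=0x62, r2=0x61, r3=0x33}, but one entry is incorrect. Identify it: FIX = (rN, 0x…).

FIX = (r0, 0xab)

0: ✓ CMP  NZCV=0010
1: ✓ ADDGE  r0←0xab
2: ✓ MOVNE  r2←0x61
3: ✓ CMP  NZCV=0010
4: ✓ MOVGT  r3←0x33
5: · MOVLT
6: ✓ CMP  NZCV=0011
7: · ADDVC
8: · SUBGT
9: · MOVGE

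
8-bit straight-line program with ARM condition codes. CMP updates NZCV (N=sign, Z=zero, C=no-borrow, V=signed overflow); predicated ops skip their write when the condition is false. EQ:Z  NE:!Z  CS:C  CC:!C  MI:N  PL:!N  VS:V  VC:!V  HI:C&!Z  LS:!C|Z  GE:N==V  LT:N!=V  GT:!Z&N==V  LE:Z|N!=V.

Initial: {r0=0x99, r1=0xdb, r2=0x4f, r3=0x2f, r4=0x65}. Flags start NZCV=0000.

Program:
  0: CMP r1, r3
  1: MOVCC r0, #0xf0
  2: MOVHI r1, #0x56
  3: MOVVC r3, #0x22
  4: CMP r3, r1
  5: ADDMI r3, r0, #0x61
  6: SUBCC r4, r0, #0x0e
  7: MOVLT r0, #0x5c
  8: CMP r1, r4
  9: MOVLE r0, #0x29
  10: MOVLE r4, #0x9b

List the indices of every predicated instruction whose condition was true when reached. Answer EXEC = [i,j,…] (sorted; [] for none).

0: ✓ CMP  NZCV=1010
1: · MOVCC
2: ✓ MOVHI  r1←0x56
3: ✓ MOVVC  r3←0x22
4: ✓ CMP  NZCV=1000
5: ✓ ADDMI  r3←0xfa
6: ✓ SUBCC  r4←0x8b
7: ✓ MOVLT  r0←0x5c
8: ✓ CMP  NZCV=1001
9: · MOVLE
10: · MOVLE

EXEC = [2,3,5,6,7]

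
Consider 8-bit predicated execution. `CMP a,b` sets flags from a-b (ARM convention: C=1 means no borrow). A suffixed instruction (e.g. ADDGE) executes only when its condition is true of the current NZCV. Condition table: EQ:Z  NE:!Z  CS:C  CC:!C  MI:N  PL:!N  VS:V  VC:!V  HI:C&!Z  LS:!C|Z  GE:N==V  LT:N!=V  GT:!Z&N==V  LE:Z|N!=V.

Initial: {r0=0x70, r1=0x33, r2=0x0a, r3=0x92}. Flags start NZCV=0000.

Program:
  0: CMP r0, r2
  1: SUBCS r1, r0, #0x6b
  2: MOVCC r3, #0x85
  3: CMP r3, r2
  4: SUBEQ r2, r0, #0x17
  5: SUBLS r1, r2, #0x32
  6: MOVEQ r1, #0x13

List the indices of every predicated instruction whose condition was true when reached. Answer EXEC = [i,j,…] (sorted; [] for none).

[0] flags=0010 → (cmp)
[1] flags=0010 CS?T → r1=0x05
[2] flags=0010 CC?F → skip
[3] flags=1010 → (cmp)
[4] flags=1010 EQ?F → skip
[5] flags=1010 LS?F → skip
[6] flags=1010 EQ?F → skip

EXEC = [1]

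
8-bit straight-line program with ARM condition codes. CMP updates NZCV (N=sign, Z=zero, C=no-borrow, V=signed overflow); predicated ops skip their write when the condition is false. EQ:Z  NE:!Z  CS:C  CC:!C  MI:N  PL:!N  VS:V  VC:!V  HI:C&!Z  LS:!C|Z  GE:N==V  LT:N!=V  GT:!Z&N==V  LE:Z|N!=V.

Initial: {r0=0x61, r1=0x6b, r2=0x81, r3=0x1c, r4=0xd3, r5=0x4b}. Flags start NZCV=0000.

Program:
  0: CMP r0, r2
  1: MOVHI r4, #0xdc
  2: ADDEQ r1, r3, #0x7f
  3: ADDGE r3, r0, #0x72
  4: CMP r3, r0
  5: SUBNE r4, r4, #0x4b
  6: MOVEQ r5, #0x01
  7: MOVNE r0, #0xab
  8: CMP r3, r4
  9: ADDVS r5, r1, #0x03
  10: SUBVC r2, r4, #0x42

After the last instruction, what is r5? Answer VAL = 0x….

[0] flags=1001 → (cmp)
[1] flags=1001 HI?F → skip
[2] flags=1001 EQ?F → skip
[3] flags=1001 GE?T → r3=0xd3
[4] flags=0011 → (cmp)
[5] flags=0011 NE?T → r4=0x88
[6] flags=0011 EQ?F → skip
[7] flags=0011 NE?T → r0=0xab
[8] flags=0010 → (cmp)
[9] flags=0010 VS?F → skip
[10] flags=0010 VC?T → r2=0x46

VAL = 0x4b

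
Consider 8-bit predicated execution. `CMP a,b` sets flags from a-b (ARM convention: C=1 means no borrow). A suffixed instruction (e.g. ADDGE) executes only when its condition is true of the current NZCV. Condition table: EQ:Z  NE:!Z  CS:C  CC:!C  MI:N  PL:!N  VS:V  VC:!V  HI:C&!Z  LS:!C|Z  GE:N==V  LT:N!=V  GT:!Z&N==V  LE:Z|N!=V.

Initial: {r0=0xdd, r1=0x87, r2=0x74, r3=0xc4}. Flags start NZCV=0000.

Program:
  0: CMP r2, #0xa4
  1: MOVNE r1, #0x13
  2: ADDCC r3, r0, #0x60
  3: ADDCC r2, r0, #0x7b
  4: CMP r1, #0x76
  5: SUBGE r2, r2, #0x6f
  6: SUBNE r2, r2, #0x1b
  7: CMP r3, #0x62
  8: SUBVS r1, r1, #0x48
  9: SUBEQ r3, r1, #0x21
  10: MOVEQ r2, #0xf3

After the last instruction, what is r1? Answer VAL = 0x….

VAL = 0x13

0: ✓ CMP  NZCV=1001
1: ✓ MOVNE  r1←0x13
2: ✓ ADDCC  r3←0x3d
3: ✓ ADDCC  r2←0x58
4: ✓ CMP  NZCV=1000
5: · SUBGE
6: ✓ SUBNE  r2←0x3d
7: ✓ CMP  NZCV=1000
8: · SUBVS
9: · SUBEQ
10: · MOVEQ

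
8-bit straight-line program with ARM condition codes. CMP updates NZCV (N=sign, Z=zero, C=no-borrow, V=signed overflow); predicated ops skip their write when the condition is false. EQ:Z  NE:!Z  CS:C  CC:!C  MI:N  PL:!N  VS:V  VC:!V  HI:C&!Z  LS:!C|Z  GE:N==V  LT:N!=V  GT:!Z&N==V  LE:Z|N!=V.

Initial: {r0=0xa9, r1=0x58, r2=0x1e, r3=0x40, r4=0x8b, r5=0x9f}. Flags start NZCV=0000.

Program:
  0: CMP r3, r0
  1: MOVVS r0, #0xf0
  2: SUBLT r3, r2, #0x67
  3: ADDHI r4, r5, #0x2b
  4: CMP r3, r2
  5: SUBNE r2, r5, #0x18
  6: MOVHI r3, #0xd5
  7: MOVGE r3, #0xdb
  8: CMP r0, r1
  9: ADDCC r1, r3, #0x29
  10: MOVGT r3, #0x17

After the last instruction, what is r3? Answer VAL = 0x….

VAL = 0xdb

0: ✓ CMP  NZCV=1001
1: ✓ MOVVS  r0←0xf0
2: · SUBLT
3: · ADDHI
4: ✓ CMP  NZCV=0010
5: ✓ SUBNE  r2←0x87
6: ✓ MOVHI  r3←0xd5
7: ✓ MOVGE  r3←0xdb
8: ✓ CMP  NZCV=1010
9: · ADDCC
10: · MOVGT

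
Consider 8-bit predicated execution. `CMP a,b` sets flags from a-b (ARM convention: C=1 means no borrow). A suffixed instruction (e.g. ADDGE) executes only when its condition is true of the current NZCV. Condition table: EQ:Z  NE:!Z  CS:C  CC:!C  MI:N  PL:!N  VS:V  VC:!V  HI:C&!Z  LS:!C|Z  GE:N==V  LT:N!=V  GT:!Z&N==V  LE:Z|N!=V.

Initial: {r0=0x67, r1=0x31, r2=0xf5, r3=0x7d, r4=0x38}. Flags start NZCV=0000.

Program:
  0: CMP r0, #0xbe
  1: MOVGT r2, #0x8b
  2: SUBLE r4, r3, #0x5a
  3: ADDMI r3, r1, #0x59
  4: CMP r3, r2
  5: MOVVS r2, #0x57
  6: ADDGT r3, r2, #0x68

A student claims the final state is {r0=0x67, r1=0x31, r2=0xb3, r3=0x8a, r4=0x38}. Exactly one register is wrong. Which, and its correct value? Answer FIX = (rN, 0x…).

FIX = (r2, 0x8b)

[0] flags=1001 → (cmp)
[1] flags=1001 GT?T → r2=0x8b
[2] flags=1001 LE?F → skip
[3] flags=1001 MI?T → r3=0x8a
[4] flags=1000 → (cmp)
[5] flags=1000 VS?F → skip
[6] flags=1000 GT?F → skip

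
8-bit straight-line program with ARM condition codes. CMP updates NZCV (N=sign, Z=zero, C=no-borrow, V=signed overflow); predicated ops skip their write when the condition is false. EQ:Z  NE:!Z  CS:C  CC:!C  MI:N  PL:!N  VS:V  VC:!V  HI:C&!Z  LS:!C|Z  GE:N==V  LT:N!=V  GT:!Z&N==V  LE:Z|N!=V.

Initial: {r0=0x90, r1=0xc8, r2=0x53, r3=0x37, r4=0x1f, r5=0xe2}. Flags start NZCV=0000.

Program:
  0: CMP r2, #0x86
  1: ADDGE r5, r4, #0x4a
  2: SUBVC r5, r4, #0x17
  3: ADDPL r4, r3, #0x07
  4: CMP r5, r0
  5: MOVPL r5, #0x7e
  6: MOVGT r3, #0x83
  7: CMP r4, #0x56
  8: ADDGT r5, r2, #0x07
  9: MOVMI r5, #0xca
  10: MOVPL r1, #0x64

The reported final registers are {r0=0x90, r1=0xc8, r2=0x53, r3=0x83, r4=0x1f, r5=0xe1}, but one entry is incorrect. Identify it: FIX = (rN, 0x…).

[0] flags=1001 → (cmp)
[1] flags=1001 GE?T → r5=0x69
[2] flags=1001 VC?F → skip
[3] flags=1001 PL?F → skip
[4] flags=1001 → (cmp)
[5] flags=1001 PL?F → skip
[6] flags=1001 GT?T → r3=0x83
[7] flags=1000 → (cmp)
[8] flags=1000 GT?F → skip
[9] flags=1000 MI?T → r5=0xca
[10] flags=1000 PL?F → skip

FIX = (r5, 0xca)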